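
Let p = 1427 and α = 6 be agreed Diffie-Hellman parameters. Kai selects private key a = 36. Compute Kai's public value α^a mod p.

259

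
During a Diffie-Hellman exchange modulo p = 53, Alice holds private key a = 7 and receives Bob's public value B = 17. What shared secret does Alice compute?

6

Shared key K = 17^7 mod 53.
17^1 ≡ 17 (mod 53)
17^2 = (17^1)^2 ≡ 17^2 = 289 ≡ 24 (mod 53)
17^4 = (17^2)^2 ≡ 24^2 = 576 ≡ 46 (mod 53)
17^7 = 17^4 · 17^2 · 17^1 ≡ 46 · 24 · 17 ≡ 6 (mod 53).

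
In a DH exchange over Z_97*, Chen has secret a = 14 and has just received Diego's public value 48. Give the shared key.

Shared key K = 48^14 mod 97.
48^1 ≡ 48 (mod 97)
48^2 = (48^1)^2 ≡ 48^2 = 2304 ≡ 73 (mod 97)
48^4 = (48^2)^2 ≡ 73^2 = 5329 ≡ 91 (mod 97)
48^8 = (48^4)^2 ≡ 91^2 = 8281 ≡ 36 (mod 97)
48^14 = 48^8 · 48^4 · 48^2 ≡ 36 · 91 · 73 ≡ 43 (mod 97).

43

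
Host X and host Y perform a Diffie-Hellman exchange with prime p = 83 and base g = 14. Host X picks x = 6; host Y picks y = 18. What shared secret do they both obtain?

Host Y sends B = g^y mod p = 14^18 mod 83.
14^1 ≡ 14 (mod 83)
14^2 = (14^1)^2 ≡ 14^2 = 196 ≡ 30 (mod 83)
14^4 = (14^2)^2 ≡ 30^2 = 900 ≡ 70 (mod 83)
14^8 = (14^4)^2 ≡ 70^2 = 4900 ≡ 3 (mod 83)
14^16 = (14^8)^2 ≡ 3^2 = 9 ≡ 9 (mod 83)
14^18 = 14^16 · 14^2 ≡ 9 · 30 ≡ 21 (mod 83).
So B = 21. Host X then computes K = B^x mod p = 21^6 mod 83.
21^1 ≡ 21 (mod 83)
21^2 = (21^1)^2 ≡ 21^2 = 441 ≡ 26 (mod 83)
21^4 = (21^2)^2 ≡ 26^2 = 676 ≡ 12 (mod 83)
21^6 = 21^4 · 21^2 ≡ 12 · 26 ≡ 63 (mod 83).

63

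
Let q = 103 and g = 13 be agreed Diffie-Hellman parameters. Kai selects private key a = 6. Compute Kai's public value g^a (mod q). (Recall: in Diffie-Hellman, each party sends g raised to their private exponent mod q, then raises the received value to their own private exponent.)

23

Public value = 13^6 (mod 103).
13^1 ≡ 13 (mod 103)
13^2 = (13^1)^2 ≡ 13^2 = 169 ≡ 66 (mod 103)
13^4 = (13^2)^2 ≡ 66^2 = 4356 ≡ 30 (mod 103)
13^6 = 13^4 · 13^2 ≡ 30 · 66 ≡ 23 (mod 103).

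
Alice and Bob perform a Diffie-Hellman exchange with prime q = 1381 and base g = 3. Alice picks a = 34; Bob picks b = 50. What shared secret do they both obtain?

Bob sends B = g^b mod q = 3^50 mod 1381.
3^1 ≡ 3 (mod 1381)
3^2 = (3^1)^2 ≡ 3^2 = 9 ≡ 9 (mod 1381)
3^4 = (3^2)^2 ≡ 9^2 = 81 ≡ 81 (mod 1381)
3^8 = (3^4)^2 ≡ 81^2 = 6561 ≡ 1037 (mod 1381)
3^16 = (3^8)^2 ≡ 1037^2 = 1075369 ≡ 951 (mod 1381)
3^32 = (3^16)^2 ≡ 951^2 = 904401 ≡ 1227 (mod 1381)
3^50 = 3^32 · 3^16 · 3^2 ≡ 1227 · 951 · 9 ≡ 769 (mod 1381).
So B = 769. Alice then computes K = B^a mod q = 769^34 mod 1381.
769^1 ≡ 769 (mod 1381)
769^2 = (769^1)^2 ≡ 769^2 = 591361 ≡ 293 (mod 1381)
769^4 = (769^2)^2 ≡ 293^2 = 85849 ≡ 227 (mod 1381)
769^8 = (769^4)^2 ≡ 227^2 = 51529 ≡ 432 (mod 1381)
769^16 = (769^8)^2 ≡ 432^2 = 186624 ≡ 189 (mod 1381)
769^32 = (769^16)^2 ≡ 189^2 = 35721 ≡ 1196 (mod 1381)
769^34 = 769^32 · 769^2 ≡ 1196 · 293 ≡ 1035 (mod 1381).

1035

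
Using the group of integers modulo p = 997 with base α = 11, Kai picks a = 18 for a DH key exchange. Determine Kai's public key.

Public value = 11^18 mod 997.
11^1 ≡ 11 (mod 997)
11^2 = (11^1)^2 ≡ 11^2 = 121 ≡ 121 (mod 997)
11^4 = (11^2)^2 ≡ 121^2 = 14641 ≡ 683 (mod 997)
11^8 = (11^4)^2 ≡ 683^2 = 466489 ≡ 890 (mod 997)
11^16 = (11^8)^2 ≡ 890^2 = 792100 ≡ 482 (mod 997)
11^18 = 11^16 · 11^2 ≡ 482 · 121 ≡ 496 (mod 997).

496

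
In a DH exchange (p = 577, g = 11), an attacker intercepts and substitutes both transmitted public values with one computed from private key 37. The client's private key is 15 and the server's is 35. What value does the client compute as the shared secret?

The client receives an attacker's public value M = 11^37 mod 577 instead of the honest one.
11^1 ≡ 11 (mod 577)
11^2 = (11^1)^2 ≡ 11^2 = 121 ≡ 121 (mod 577)
11^4 = (11^2)^2 ≡ 121^2 = 14641 ≡ 216 (mod 577)
11^8 = (11^4)^2 ≡ 216^2 = 46656 ≡ 496 (mod 577)
11^16 = (11^8)^2 ≡ 496^2 = 246016 ≡ 214 (mod 577)
11^32 = (11^16)^2 ≡ 214^2 = 45796 ≡ 213 (mod 577)
11^37 = 11^32 · 11^4 · 11^1 ≡ 213 · 216 · 11 ≡ 59 (mod 577).
So M = 59. The client computes K = M^15 mod 577.
59^1 ≡ 59 (mod 577)
59^2 = (59^1)^2 ≡ 59^2 = 3481 ≡ 19 (mod 577)
59^4 = (59^2)^2 ≡ 19^2 = 361 ≡ 361 (mod 577)
59^8 = (59^4)^2 ≡ 361^2 = 130321 ≡ 496 (mod 577)
59^15 = 59^8 · 59^4 · 59^2 · 59^1 ≡ 496 · 361 · 19 · 59 ≡ 209 (mod 577).

209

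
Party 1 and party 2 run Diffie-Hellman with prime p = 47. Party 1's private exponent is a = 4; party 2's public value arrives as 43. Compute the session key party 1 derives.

Shared key K = 43^4 mod 47.
43^1 ≡ 43 (mod 47)
43^2 = (43^1)^2 ≡ 43^2 = 1849 ≡ 16 (mod 47)
43^4 = (43^2)^2 ≡ 16^2 = 256 ≡ 21 (mod 47)

21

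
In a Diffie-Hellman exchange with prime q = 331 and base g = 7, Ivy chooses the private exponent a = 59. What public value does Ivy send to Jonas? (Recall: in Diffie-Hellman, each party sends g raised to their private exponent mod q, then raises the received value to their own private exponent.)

247

Public value = 7^59 mod 331.
7^1 ≡ 7 (mod 331)
7^2 = (7^1)^2 ≡ 7^2 = 49 ≡ 49 (mod 331)
7^4 = (7^2)^2 ≡ 49^2 = 2401 ≡ 84 (mod 331)
7^8 = (7^4)^2 ≡ 84^2 = 7056 ≡ 105 (mod 331)
7^16 = (7^8)^2 ≡ 105^2 = 11025 ≡ 102 (mod 331)
7^32 = (7^16)^2 ≡ 102^2 = 10404 ≡ 143 (mod 331)
7^59 = 7^32 · 7^16 · 7^8 · 7^2 · 7^1 ≡ 143 · 102 · 105 · 49 · 7 ≡ 247 (mod 331).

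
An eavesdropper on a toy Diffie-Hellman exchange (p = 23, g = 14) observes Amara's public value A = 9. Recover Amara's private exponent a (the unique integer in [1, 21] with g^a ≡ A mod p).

12

Try successive powers of 14 modulo 23:
14^1 ≡ 14
14^2 ≡ 12
14^3 ≡ 7
14^4 ≡ 6
14^5 ≡ 15
14^6 ≡ 3
14^7 ≡ 19
14^8 ≡ 13
14^9 ≡ 21
14^10 ≡ 18
14^11 ≡ 22
14^12 ≡ 9
Found: a = 12.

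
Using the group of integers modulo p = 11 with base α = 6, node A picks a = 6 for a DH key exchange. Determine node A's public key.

5

Public value = 6^6 (mod 11).
6^1 ≡ 6 (mod 11)
6^2 = (6^1)^2 ≡ 6^2 = 36 ≡ 3 (mod 11)
6^4 = (6^2)^2 ≡ 3^2 = 9 ≡ 9 (mod 11)
6^6 = 6^4 · 6^2 ≡ 9 · 3 ≡ 5 (mod 11).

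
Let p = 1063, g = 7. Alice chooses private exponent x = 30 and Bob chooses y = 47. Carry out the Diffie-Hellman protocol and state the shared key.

719

Bob sends B = g^y mod p = 7^47 mod 1063.
7^1 ≡ 7 (mod 1063)
7^2 = (7^1)^2 ≡ 7^2 = 49 ≡ 49 (mod 1063)
7^4 = (7^2)^2 ≡ 49^2 = 2401 ≡ 275 (mod 1063)
7^8 = (7^4)^2 ≡ 275^2 = 75625 ≡ 152 (mod 1063)
7^16 = (7^8)^2 ≡ 152^2 = 23104 ≡ 781 (mod 1063)
7^32 = (7^16)^2 ≡ 781^2 = 609961 ≡ 862 (mod 1063)
7^47 = 7^32 · 7^8 · 7^4 · 7^2 · 7^1 ≡ 862 · 152 · 275 · 49 · 7 ≡ 49 (mod 1063).
So B = 49. Alice then computes K = B^x mod p = 49^30 mod 1063.
49^1 ≡ 49 (mod 1063)
49^2 = (49^1)^2 ≡ 49^2 = 2401 ≡ 275 (mod 1063)
49^4 = (49^2)^2 ≡ 275^2 = 75625 ≡ 152 (mod 1063)
49^8 = (49^4)^2 ≡ 152^2 = 23104 ≡ 781 (mod 1063)
49^16 = (49^8)^2 ≡ 781^2 = 609961 ≡ 862 (mod 1063)
49^30 = 49^16 · 49^8 · 49^4 · 49^2 ≡ 862 · 781 · 152 · 275 ≡ 719 (mod 1063).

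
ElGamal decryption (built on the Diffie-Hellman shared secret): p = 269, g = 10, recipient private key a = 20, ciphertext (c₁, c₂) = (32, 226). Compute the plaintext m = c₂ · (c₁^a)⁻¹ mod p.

Shared mask s = c₁^a mod p = 32^20 mod 269.
32^1 ≡ 32 (mod 269)
32^2 = (32^1)^2 ≡ 32^2 = 1024 ≡ 217 (mod 269)
32^4 = (32^2)^2 ≡ 217^2 = 47089 ≡ 14 (mod 269)
32^8 = (32^4)^2 ≡ 14^2 = 196 ≡ 196 (mod 269)
32^16 = (32^8)^2 ≡ 196^2 = 38416 ≡ 218 (mod 269)
32^20 = 32^16 · 32^4 ≡ 218 · 14 ≡ 93 (mod 269).
So s = 93; s⁻¹ ≡ 81 (mod 269).
m = c₂ · s⁻¹ mod 269 = 226 · 81 mod 269 = 14.

14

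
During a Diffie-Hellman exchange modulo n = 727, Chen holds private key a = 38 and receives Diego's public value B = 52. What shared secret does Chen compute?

625

Shared key K = 52^38 mod 727.
52^1 ≡ 52 (mod 727)
52^2 = (52^1)^2 ≡ 52^2 = 2704 ≡ 523 (mod 727)
52^4 = (52^2)^2 ≡ 523^2 = 273529 ≡ 177 (mod 727)
52^8 = (52^4)^2 ≡ 177^2 = 31329 ≡ 68 (mod 727)
52^16 = (52^8)^2 ≡ 68^2 = 4624 ≡ 262 (mod 727)
52^32 = (52^16)^2 ≡ 262^2 = 68644 ≡ 306 (mod 727)
52^38 = 52^32 · 52^4 · 52^2 ≡ 306 · 177 · 523 ≡ 625 (mod 727).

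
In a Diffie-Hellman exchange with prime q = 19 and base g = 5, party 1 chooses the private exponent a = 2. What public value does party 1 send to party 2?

Public value = 5^2 (mod 19).
5^1 ≡ 5 (mod 19)
5^2 = (5^1)^2 ≡ 5^2 = 25 ≡ 6 (mod 19)

6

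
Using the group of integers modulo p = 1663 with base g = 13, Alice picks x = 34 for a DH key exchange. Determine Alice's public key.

1225

Public value = 13^34 (mod 1663).
13^1 ≡ 13 (mod 1663)
13^2 = (13^1)^2 ≡ 13^2 = 169 ≡ 169 (mod 1663)
13^4 = (13^2)^2 ≡ 169^2 = 28561 ≡ 290 (mod 1663)
13^8 = (13^4)^2 ≡ 290^2 = 84100 ≡ 950 (mod 1663)
13^16 = (13^8)^2 ≡ 950^2 = 902500 ≡ 1154 (mod 1663)
13^32 = (13^16)^2 ≡ 1154^2 = 1331716 ≡ 1316 (mod 1663)
13^34 = 13^32 · 13^2 ≡ 1316 · 169 ≡ 1225 (mod 1663).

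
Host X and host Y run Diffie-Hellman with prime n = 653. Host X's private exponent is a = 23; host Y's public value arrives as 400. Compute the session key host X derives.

345

Shared key K = 400^23 mod 653.
400^1 ≡ 400 (mod 653)
400^2 = (400^1)^2 ≡ 400^2 = 160000 ≡ 15 (mod 653)
400^4 = (400^2)^2 ≡ 15^2 = 225 ≡ 225 (mod 653)
400^8 = (400^4)^2 ≡ 225^2 = 50625 ≡ 344 (mod 653)
400^16 = (400^8)^2 ≡ 344^2 = 118336 ≡ 143 (mod 653)
400^23 = 400^16 · 400^4 · 400^2 · 400^1 ≡ 143 · 225 · 15 · 400 ≡ 345 (mod 653).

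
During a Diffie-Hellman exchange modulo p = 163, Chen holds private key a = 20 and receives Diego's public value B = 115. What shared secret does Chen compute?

135

Shared key K = 115^20 mod 163.
115^1 ≡ 115 (mod 163)
115^2 = (115^1)^2 ≡ 115^2 = 13225 ≡ 22 (mod 163)
115^4 = (115^2)^2 ≡ 22^2 = 484 ≡ 158 (mod 163)
115^8 = (115^4)^2 ≡ 158^2 = 24964 ≡ 25 (mod 163)
115^16 = (115^8)^2 ≡ 25^2 = 625 ≡ 136 (mod 163)
115^20 = 115^16 · 115^4 ≡ 136 · 158 ≡ 135 (mod 163).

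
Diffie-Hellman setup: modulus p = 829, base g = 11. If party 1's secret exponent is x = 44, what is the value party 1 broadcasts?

Public value = 11^44 (mod 829).
11^1 ≡ 11 (mod 829)
11^2 = (11^1)^2 ≡ 11^2 = 121 ≡ 121 (mod 829)
11^4 = (11^2)^2 ≡ 121^2 = 14641 ≡ 548 (mod 829)
11^8 = (11^4)^2 ≡ 548^2 = 300304 ≡ 206 (mod 829)
11^16 = (11^8)^2 ≡ 206^2 = 42436 ≡ 157 (mod 829)
11^32 = (11^16)^2 ≡ 157^2 = 24649 ≡ 608 (mod 829)
11^44 = 11^32 · 11^8 · 11^4 ≡ 608 · 206 · 548 ≡ 507 (mod 829).

507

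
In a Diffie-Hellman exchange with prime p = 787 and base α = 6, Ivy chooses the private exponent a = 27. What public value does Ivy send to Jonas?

607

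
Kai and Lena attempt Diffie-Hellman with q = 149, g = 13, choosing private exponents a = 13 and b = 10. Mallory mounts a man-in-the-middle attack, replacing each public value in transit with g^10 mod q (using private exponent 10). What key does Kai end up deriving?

Kai receives Mallory's public value M = 13^10 mod 149 instead of the honest one.
13^1 ≡ 13 (mod 149)
13^2 = (13^1)^2 ≡ 13^2 = 169 ≡ 20 (mod 149)
13^4 = (13^2)^2 ≡ 20^2 = 400 ≡ 102 (mod 149)
13^8 = (13^4)^2 ≡ 102^2 = 10404 ≡ 123 (mod 149)
13^10 = 13^8 · 13^2 ≡ 123 · 20 ≡ 76 (mod 149).
So M = 76. Kai computes K = M^13 mod 149.
76^1 ≡ 76 (mod 149)
76^2 = (76^1)^2 ≡ 76^2 = 5776 ≡ 114 (mod 149)
76^4 = (76^2)^2 ≡ 114^2 = 12996 ≡ 33 (mod 149)
76^8 = (76^4)^2 ≡ 33^2 = 1089 ≡ 46 (mod 149)
76^13 = 76^8 · 76^4 · 76^1 ≡ 46 · 33 · 76 ≡ 42 (mod 149).

42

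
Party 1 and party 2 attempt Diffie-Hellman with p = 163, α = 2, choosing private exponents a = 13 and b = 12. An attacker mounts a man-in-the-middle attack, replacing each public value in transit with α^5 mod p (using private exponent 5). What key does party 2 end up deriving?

136

Party 2 receives an attacker's public value M = 2^5 mod 163 instead of the honest one.
2^1 ≡ 2 (mod 163)
2^2 = (2^1)^2 ≡ 2^2 = 4 ≡ 4 (mod 163)
2^4 = (2^2)^2 ≡ 4^2 = 16 ≡ 16 (mod 163)
2^5 = 2^4 · 2^1 ≡ 16 · 2 ≡ 32 (mod 163).
So M = 32. Party 2 computes K = M^12 mod 163.
32^1 ≡ 32 (mod 163)
32^2 = (32^1)^2 ≡ 32^2 = 1024 ≡ 46 (mod 163)
32^4 = (32^2)^2 ≡ 46^2 = 2116 ≡ 160 (mod 163)
32^8 = (32^4)^2 ≡ 160^2 = 25600 ≡ 9 (mod 163)
32^12 = 32^8 · 32^4 ≡ 9 · 160 ≡ 136 (mod 163).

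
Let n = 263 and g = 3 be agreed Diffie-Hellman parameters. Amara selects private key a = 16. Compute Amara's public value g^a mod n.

196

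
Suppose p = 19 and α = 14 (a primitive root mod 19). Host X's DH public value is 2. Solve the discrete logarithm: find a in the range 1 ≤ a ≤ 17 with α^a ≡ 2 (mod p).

13

Try successive powers of 14 modulo 19:
14^1 ≡ 14
14^2 ≡ 6
14^3 ≡ 8
14^4 ≡ 17
14^5 ≡ 10
14^6 ≡ 7
14^7 ≡ 3
14^8 ≡ 4
14^9 ≡ 18
14^10 ≡ 5
14^11 ≡ 13
14^12 ≡ 11
14^13 ≡ 2
Found: a = 13.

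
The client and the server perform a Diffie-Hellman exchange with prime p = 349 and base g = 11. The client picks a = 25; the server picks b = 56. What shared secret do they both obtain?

The client sends A = g^a mod p = 11^25 mod 349.
11^1 ≡ 11 (mod 349)
11^2 = (11^1)^2 ≡ 11^2 = 121 ≡ 121 (mod 349)
11^4 = (11^2)^2 ≡ 121^2 = 14641 ≡ 332 (mod 349)
11^8 = (11^4)^2 ≡ 332^2 = 110224 ≡ 289 (mod 349)
11^16 = (11^8)^2 ≡ 289^2 = 83521 ≡ 110 (mod 349)
11^25 = 11^16 · 11^8 · 11^1 ≡ 110 · 289 · 11 ≡ 341 (mod 349).
So A = 341. The server then computes K = A^b mod p = 341^56 mod 349.
341^1 ≡ 341 (mod 349)
341^2 = (341^1)^2 ≡ 341^2 = 116281 ≡ 64 (mod 349)
341^4 = (341^2)^2 ≡ 64^2 = 4096 ≡ 257 (mod 349)
341^8 = (341^4)^2 ≡ 257^2 = 66049 ≡ 88 (mod 349)
341^16 = (341^8)^2 ≡ 88^2 = 7744 ≡ 66 (mod 349)
341^32 = (341^16)^2 ≡ 66^2 = 4356 ≡ 168 (mod 349)
341^56 = 341^32 · 341^16 · 341^8 ≡ 168 · 66 · 88 ≡ 289 (mod 349).

289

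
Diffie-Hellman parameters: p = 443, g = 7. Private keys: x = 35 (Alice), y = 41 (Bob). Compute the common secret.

310

Bob sends B = g^y mod p = 7^41 mod 443.
7^1 ≡ 7 (mod 443)
7^2 = (7^1)^2 ≡ 7^2 = 49 ≡ 49 (mod 443)
7^4 = (7^2)^2 ≡ 49^2 = 2401 ≡ 186 (mod 443)
7^8 = (7^4)^2 ≡ 186^2 = 34596 ≡ 42 (mod 443)
7^16 = (7^8)^2 ≡ 42^2 = 1764 ≡ 435 (mod 443)
7^32 = (7^16)^2 ≡ 435^2 = 189225 ≡ 64 (mod 443)
7^41 = 7^32 · 7^8 · 7^1 ≡ 64 · 42 · 7 ≡ 210 (mod 443).
So B = 210. Alice then computes K = B^x mod p = 210^35 mod 443.
210^1 ≡ 210 (mod 443)
210^2 = (210^1)^2 ≡ 210^2 = 44100 ≡ 243 (mod 443)
210^4 = (210^2)^2 ≡ 243^2 = 59049 ≡ 130 (mod 443)
210^8 = (210^4)^2 ≡ 130^2 = 16900 ≡ 66 (mod 443)
210^16 = (210^8)^2 ≡ 66^2 = 4356 ≡ 369 (mod 443)
210^32 = (210^16)^2 ≡ 369^2 = 136161 ≡ 160 (mod 443)
210^35 = 210^32 · 210^2 · 210^1 ≡ 160 · 243 · 210 ≡ 310 (mod 443).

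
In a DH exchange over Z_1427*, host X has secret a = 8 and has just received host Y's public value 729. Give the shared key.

694

Shared key K = 729^8 mod 1427.
729^1 ≡ 729 (mod 1427)
729^2 = (729^1)^2 ≡ 729^2 = 531441 ≡ 597 (mod 1427)
729^4 = (729^2)^2 ≡ 597^2 = 356409 ≡ 1086 (mod 1427)
729^8 = (729^4)^2 ≡ 1086^2 = 1179396 ≡ 694 (mod 1427)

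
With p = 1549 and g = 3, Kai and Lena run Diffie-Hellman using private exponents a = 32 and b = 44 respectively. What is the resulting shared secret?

682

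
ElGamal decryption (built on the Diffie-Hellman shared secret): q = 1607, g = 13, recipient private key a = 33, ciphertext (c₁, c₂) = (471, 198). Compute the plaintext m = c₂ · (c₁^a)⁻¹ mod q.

Shared mask s = c₁^a mod q = 471^33 mod 1607.
471^1 ≡ 471 (mod 1607)
471^2 = (471^1)^2 ≡ 471^2 = 221841 ≡ 75 (mod 1607)
471^4 = (471^2)^2 ≡ 75^2 = 5625 ≡ 804 (mod 1607)
471^8 = (471^4)^2 ≡ 804^2 = 646416 ≡ 402 (mod 1607)
471^16 = (471^8)^2 ≡ 402^2 = 161604 ≡ 904 (mod 1607)
471^32 = (471^16)^2 ≡ 904^2 = 817216 ≡ 860 (mod 1607)
471^33 = 471^32 · 471^1 ≡ 860 · 471 ≡ 96 (mod 1607).
So s = 96; s⁻¹ ≡ 1222 (mod 1607).
m = c₂ · s⁻¹ mod 1607 = 198 · 1222 mod 1607 = 906.

906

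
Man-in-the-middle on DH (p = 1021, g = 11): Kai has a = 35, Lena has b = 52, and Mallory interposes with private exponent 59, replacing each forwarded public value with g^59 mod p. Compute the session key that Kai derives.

741

Kai receives Mallory's public value M = 11^59 mod 1021 instead of the honest one.
11^1 ≡ 11 (mod 1021)
11^2 = (11^1)^2 ≡ 11^2 = 121 ≡ 121 (mod 1021)
11^4 = (11^2)^2 ≡ 121^2 = 14641 ≡ 347 (mod 1021)
11^8 = (11^4)^2 ≡ 347^2 = 120409 ≡ 952 (mod 1021)
11^16 = (11^8)^2 ≡ 952^2 = 906304 ≡ 677 (mod 1021)
11^32 = (11^16)^2 ≡ 677^2 = 458329 ≡ 921 (mod 1021)
11^59 = 11^32 · 11^16 · 11^8 · 11^2 · 11^1 ≡ 921 · 677 · 952 · 121 · 11 ≡ 322 (mod 1021).
So M = 322. Kai computes K = M^35 mod 1021.
322^1 ≡ 322 (mod 1021)
322^2 = (322^1)^2 ≡ 322^2 = 103684 ≡ 563 (mod 1021)
322^4 = (322^2)^2 ≡ 563^2 = 316969 ≡ 459 (mod 1021)
322^8 = (322^4)^2 ≡ 459^2 = 210681 ≡ 355 (mod 1021)
322^16 = (322^8)^2 ≡ 355^2 = 126025 ≡ 442 (mod 1021)
322^32 = (322^16)^2 ≡ 442^2 = 195364 ≡ 353 (mod 1021)
322^35 = 322^32 · 322^2 · 322^1 ≡ 353 · 563 · 322 ≡ 741 (mod 1021).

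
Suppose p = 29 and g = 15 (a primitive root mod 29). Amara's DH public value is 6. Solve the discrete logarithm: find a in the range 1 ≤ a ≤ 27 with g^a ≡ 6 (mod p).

Try successive powers of 15 modulo 29:
15^1 ≡ 15
15^2 ≡ 22
15^3 ≡ 11
15^4 ≡ 20
15^5 ≡ 10
15^6 ≡ 5
15^7 ≡ 17
15^8 ≡ 23
15^9 ≡ 26
15^10 ≡ 13
15^11 ≡ 21
15^12 ≡ 25
15^13 ≡ 27
15^14 ≡ 28
15^15 ≡ 14
15^16 ≡ 7
15^17 ≡ 18
15^18 ≡ 9
15^19 ≡ 19
15^20 ≡ 24
15^21 ≡ 12
15^22 ≡ 6
Found: a = 22.

22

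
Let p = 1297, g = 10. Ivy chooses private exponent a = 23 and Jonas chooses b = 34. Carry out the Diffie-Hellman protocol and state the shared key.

138

Ivy sends A = g^a mod p = 10^23 mod 1297.
10^1 ≡ 10 (mod 1297)
10^2 = (10^1)^2 ≡ 10^2 = 100 ≡ 100 (mod 1297)
10^4 = (10^2)^2 ≡ 100^2 = 10000 ≡ 921 (mod 1297)
10^8 = (10^4)^2 ≡ 921^2 = 848241 ≡ 3 (mod 1297)
10^16 = (10^8)^2 ≡ 3^2 = 9 ≡ 9 (mod 1297)
10^23 = 10^16 · 10^4 · 10^2 · 10^1 ≡ 9 · 921 · 100 · 10 ≡ 1170 (mod 1297).
So A = 1170. Jonas then computes K = A^b mod p = 1170^34 mod 1297.
1170^1 ≡ 1170 (mod 1297)
1170^2 = (1170^1)^2 ≡ 1170^2 = 1368900 ≡ 565 (mod 1297)
1170^4 = (1170^2)^2 ≡ 565^2 = 319225 ≡ 163 (mod 1297)
1170^8 = (1170^4)^2 ≡ 163^2 = 26569 ≡ 629 (mod 1297)
1170^16 = (1170^8)^2 ≡ 629^2 = 395641 ≡ 56 (mod 1297)
1170^32 = (1170^16)^2 ≡ 56^2 = 3136 ≡ 542 (mod 1297)
1170^34 = 1170^32 · 1170^2 ≡ 542 · 565 ≡ 138 (mod 1297).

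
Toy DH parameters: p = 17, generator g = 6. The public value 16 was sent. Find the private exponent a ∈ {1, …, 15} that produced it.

Try successive powers of 6 modulo 17:
6^1 ≡ 6
6^2 ≡ 2
6^3 ≡ 12
6^4 ≡ 4
6^5 ≡ 7
6^6 ≡ 8
6^7 ≡ 14
6^8 ≡ 16
Found: a = 8.

8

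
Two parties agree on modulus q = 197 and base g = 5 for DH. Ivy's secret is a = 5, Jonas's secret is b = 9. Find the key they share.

185

Jonas sends B = g^b mod q = 5^9 mod 197.
5^1 ≡ 5 (mod 197)
5^2 = (5^1)^2 ≡ 5^2 = 25 ≡ 25 (mod 197)
5^4 = (5^2)^2 ≡ 25^2 = 625 ≡ 34 (mod 197)
5^8 = (5^4)^2 ≡ 34^2 = 1156 ≡ 171 (mod 197)
5^9 = 5^8 · 5^1 ≡ 171 · 5 ≡ 67 (mod 197).
So B = 67. Ivy then computes K = B^a mod q = 67^5 mod 197.
67^1 ≡ 67 (mod 197)
67^2 = (67^1)^2 ≡ 67^2 = 4489 ≡ 155 (mod 197)
67^4 = (67^2)^2 ≡ 155^2 = 24025 ≡ 188 (mod 197)
67^5 = 67^4 · 67^1 ≡ 188 · 67 ≡ 185 (mod 197).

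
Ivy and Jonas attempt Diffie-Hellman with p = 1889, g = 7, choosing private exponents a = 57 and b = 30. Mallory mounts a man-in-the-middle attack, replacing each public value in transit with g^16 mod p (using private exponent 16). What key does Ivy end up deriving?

131

Ivy receives Mallory's public value M = 7^16 mod 1889 instead of the honest one.
7^1 ≡ 7 (mod 1889)
7^2 = (7^1)^2 ≡ 7^2 = 49 ≡ 49 (mod 1889)
7^4 = (7^2)^2 ≡ 49^2 = 2401 ≡ 512 (mod 1889)
7^8 = (7^4)^2 ≡ 512^2 = 262144 ≡ 1462 (mod 1889)
7^16 = (7^8)^2 ≡ 1462^2 = 2137444 ≡ 985 (mod 1889)
So M = 985. Ivy computes K = M^57 mod 1889.
985^1 ≡ 985 (mod 1889)
985^2 = (985^1)^2 ≡ 985^2 = 970225 ≡ 1168 (mod 1889)
985^4 = (985^2)^2 ≡ 1168^2 = 1364224 ≡ 366 (mod 1889)
985^8 = (985^4)^2 ≡ 366^2 = 133956 ≡ 1726 (mod 1889)
985^16 = (985^8)^2 ≡ 1726^2 = 2979076 ≡ 123 (mod 1889)
985^32 = (985^16)^2 ≡ 123^2 = 15129 ≡ 17 (mod 1889)
985^57 = 985^32 · 985^16 · 985^8 · 985^1 ≡ 17 · 123 · 1726 · 985 ≡ 131 (mod 1889).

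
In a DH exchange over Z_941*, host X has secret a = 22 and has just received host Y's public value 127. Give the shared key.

336

Shared key K = 127^22 mod 941.
127^1 ≡ 127 (mod 941)
127^2 = (127^1)^2 ≡ 127^2 = 16129 ≡ 132 (mod 941)
127^4 = (127^2)^2 ≡ 132^2 = 17424 ≡ 486 (mod 941)
127^8 = (127^4)^2 ≡ 486^2 = 236196 ≡ 5 (mod 941)
127^16 = (127^8)^2 ≡ 5^2 = 25 ≡ 25 (mod 941)
127^22 = 127^16 · 127^4 · 127^2 ≡ 25 · 486 · 132 ≡ 336 (mod 941).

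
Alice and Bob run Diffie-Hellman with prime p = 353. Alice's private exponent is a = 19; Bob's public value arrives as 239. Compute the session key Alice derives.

202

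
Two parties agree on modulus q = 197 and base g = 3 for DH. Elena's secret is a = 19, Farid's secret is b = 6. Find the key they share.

Farid sends B = g^b mod q = 3^6 mod 197.
3^1 ≡ 3 (mod 197)
3^2 = (3^1)^2 ≡ 3^2 = 9 ≡ 9 (mod 197)
3^4 = (3^2)^2 ≡ 9^2 = 81 ≡ 81 (mod 197)
3^6 = 3^4 · 3^2 ≡ 81 · 9 ≡ 138 (mod 197).
So B = 138. Elena then computes K = B^a mod q = 138^19 mod 197.
138^1 ≡ 138 (mod 197)
138^2 = (138^1)^2 ≡ 138^2 = 19044 ≡ 132 (mod 197)
138^4 = (138^2)^2 ≡ 132^2 = 17424 ≡ 88 (mod 197)
138^8 = (138^4)^2 ≡ 88^2 = 7744 ≡ 61 (mod 197)
138^16 = (138^8)^2 ≡ 61^2 = 3721 ≡ 175 (mod 197)
138^19 = 138^16 · 138^2 · 138^1 ≡ 175 · 132 · 138 ≡ 143 (mod 197).

143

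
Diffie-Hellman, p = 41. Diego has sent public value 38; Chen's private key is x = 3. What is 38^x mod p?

14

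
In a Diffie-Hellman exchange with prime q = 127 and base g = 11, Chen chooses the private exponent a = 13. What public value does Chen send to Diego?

9

Public value = 11^13 (mod 127).
11^1 ≡ 11 (mod 127)
11^2 = (11^1)^2 ≡ 11^2 = 121 ≡ 121 (mod 127)
11^4 = (11^2)^2 ≡ 121^2 = 14641 ≡ 36 (mod 127)
11^8 = (11^4)^2 ≡ 36^2 = 1296 ≡ 26 (mod 127)
11^13 = 11^8 · 11^4 · 11^1 ≡ 26 · 36 · 11 ≡ 9 (mod 127).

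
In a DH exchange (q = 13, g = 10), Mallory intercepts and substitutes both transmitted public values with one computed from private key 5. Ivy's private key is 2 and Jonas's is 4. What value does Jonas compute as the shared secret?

9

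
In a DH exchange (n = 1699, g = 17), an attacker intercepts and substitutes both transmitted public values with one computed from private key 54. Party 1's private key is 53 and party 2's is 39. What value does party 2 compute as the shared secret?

1069

Party 2 receives an attacker's public value M = 17^54 mod 1699 instead of the honest one.
17^1 ≡ 17 (mod 1699)
17^2 = (17^1)^2 ≡ 17^2 = 289 ≡ 289 (mod 1699)
17^4 = (17^2)^2 ≡ 289^2 = 83521 ≡ 270 (mod 1699)
17^8 = (17^4)^2 ≡ 270^2 = 72900 ≡ 1542 (mod 1699)
17^16 = (17^8)^2 ≡ 1542^2 = 2377764 ≡ 863 (mod 1699)
17^32 = (17^16)^2 ≡ 863^2 = 744769 ≡ 607 (mod 1699)
17^54 = 17^32 · 17^16 · 17^4 · 17^2 ≡ 607 · 863 · 270 · 289 ≡ 1583 (mod 1699).
So M = 1583. Party 2 computes K = M^39 mod 1699.
1583^1 ≡ 1583 (mod 1699)
1583^2 = (1583^1)^2 ≡ 1583^2 = 2505889 ≡ 1563 (mod 1699)
1583^4 = (1583^2)^2 ≡ 1563^2 = 2442969 ≡ 1506 (mod 1699)
1583^8 = (1583^4)^2 ≡ 1506^2 = 2268036 ≡ 1570 (mod 1699)
1583^16 = (1583^8)^2 ≡ 1570^2 = 2464900 ≡ 1350 (mod 1699)
1583^32 = (1583^16)^2 ≡ 1350^2 = 1822500 ≡ 1172 (mod 1699)
1583^39 = 1583^32 · 1583^4 · 1583^2 · 1583^1 ≡ 1172 · 1506 · 1563 · 1583 ≡ 1069 (mod 1699).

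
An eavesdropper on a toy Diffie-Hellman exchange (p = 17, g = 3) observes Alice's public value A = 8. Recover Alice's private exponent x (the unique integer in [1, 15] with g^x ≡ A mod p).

Try successive powers of 3 modulo 17:
3^1 ≡ 3
3^2 ≡ 9
3^3 ≡ 10
3^4 ≡ 13
3^5 ≡ 5
3^6 ≡ 15
3^7 ≡ 11
3^8 ≡ 16
3^9 ≡ 14
3^10 ≡ 8
Found: x = 10.

10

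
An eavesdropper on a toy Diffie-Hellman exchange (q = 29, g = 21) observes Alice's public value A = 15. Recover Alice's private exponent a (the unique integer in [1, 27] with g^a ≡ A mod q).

23

Try successive powers of 21 modulo 29:
21^1 ≡ 21
21^2 ≡ 6
21^3 ≡ 10
21^4 ≡ 7
21^5 ≡ 2
21^6 ≡ 13
21^7 ≡ 12
21^8 ≡ 20
21^9 ≡ 14
21^10 ≡ 4
21^11 ≡ 26
21^12 ≡ 24
21^13 ≡ 11
21^14 ≡ 28
21^15 ≡ 8
21^16 ≡ 23
21^17 ≡ 19
21^18 ≡ 22
21^19 ≡ 27
21^20 ≡ 16
21^21 ≡ 17
21^22 ≡ 9
21^23 ≡ 15
Found: a = 23.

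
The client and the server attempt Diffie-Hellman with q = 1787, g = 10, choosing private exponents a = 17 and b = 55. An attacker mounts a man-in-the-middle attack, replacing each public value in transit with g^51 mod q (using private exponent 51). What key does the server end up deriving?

The server receives an attacker's public value M = 10^51 mod 1787 instead of the honest one.
10^1 ≡ 10 (mod 1787)
10^2 = (10^1)^2 ≡ 10^2 = 100 ≡ 100 (mod 1787)
10^4 = (10^2)^2 ≡ 100^2 = 10000 ≡ 1065 (mod 1787)
10^8 = (10^4)^2 ≡ 1065^2 = 1134225 ≡ 1267 (mod 1787)
10^16 = (10^8)^2 ≡ 1267^2 = 1605289 ≡ 563 (mod 1787)
10^32 = (10^16)^2 ≡ 563^2 = 316969 ≡ 670 (mod 1787)
10^51 = 10^32 · 10^16 · 10^2 · 10^1 ≡ 670 · 563 · 100 · 10 ≡ 1105 (mod 1787).
So M = 1105. The server computes K = M^55 mod 1787.
1105^1 ≡ 1105 (mod 1787)
1105^2 = (1105^1)^2 ≡ 1105^2 = 1221025 ≡ 504 (mod 1787)
1105^4 = (1105^2)^2 ≡ 504^2 = 254016 ≡ 262 (mod 1787)
1105^8 = (1105^4)^2 ≡ 262^2 = 68644 ≡ 738 (mod 1787)
1105^16 = (1105^8)^2 ≡ 738^2 = 544644 ≡ 1396 (mod 1787)
1105^32 = (1105^16)^2 ≡ 1396^2 = 1948816 ≡ 986 (mod 1787)
1105^55 = 1105^32 · 1105^16 · 1105^4 · 1105^2 · 1105^1 ≡ 986 · 1396 · 262 · 504 · 1105 ≡ 1550 (mod 1787).

1550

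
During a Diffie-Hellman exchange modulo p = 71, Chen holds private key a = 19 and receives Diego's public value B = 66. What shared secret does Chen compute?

14

Shared key K = 66^19 mod 71.
66^1 ≡ 66 (mod 71)
66^2 = (66^1)^2 ≡ 66^2 = 4356 ≡ 25 (mod 71)
66^4 = (66^2)^2 ≡ 25^2 = 625 ≡ 57 (mod 71)
66^8 = (66^4)^2 ≡ 57^2 = 3249 ≡ 54 (mod 71)
66^16 = (66^8)^2 ≡ 54^2 = 2916 ≡ 5 (mod 71)
66^19 = 66^16 · 66^2 · 66^1 ≡ 5 · 25 · 66 ≡ 14 (mod 71).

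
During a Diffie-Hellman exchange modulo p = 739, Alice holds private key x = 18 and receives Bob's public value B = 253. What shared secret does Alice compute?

376

Shared key K = 253^18 mod 739.
253^1 ≡ 253 (mod 739)
253^2 = (253^1)^2 ≡ 253^2 = 64009 ≡ 455 (mod 739)
253^4 = (253^2)^2 ≡ 455^2 = 207025 ≡ 105 (mod 739)
253^8 = (253^4)^2 ≡ 105^2 = 11025 ≡ 679 (mod 739)
253^16 = (253^8)^2 ≡ 679^2 = 461041 ≡ 644 (mod 739)
253^18 = 253^16 · 253^2 ≡ 644 · 455 ≡ 376 (mod 739).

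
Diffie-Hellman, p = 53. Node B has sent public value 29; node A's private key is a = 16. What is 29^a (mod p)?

Shared key K = 29^16 mod 53.
29^1 ≡ 29 (mod 53)
29^2 = (29^1)^2 ≡ 29^2 = 841 ≡ 46 (mod 53)
29^4 = (29^2)^2 ≡ 46^2 = 2116 ≡ 49 (mod 53)
29^8 = (29^4)^2 ≡ 49^2 = 2401 ≡ 16 (mod 53)
29^16 = (29^8)^2 ≡ 16^2 = 256 ≡ 44 (mod 53)

44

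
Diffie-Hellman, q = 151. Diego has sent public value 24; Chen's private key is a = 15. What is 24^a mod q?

132

Shared key K = 24^15 mod 151.
24^1 ≡ 24 (mod 151)
24^2 = (24^1)^2 ≡ 24^2 = 576 ≡ 123 (mod 151)
24^4 = (24^2)^2 ≡ 123^2 = 15129 ≡ 29 (mod 151)
24^8 = (24^4)^2 ≡ 29^2 = 841 ≡ 86 (mod 151)
24^15 = 24^8 · 24^4 · 24^2 · 24^1 ≡ 86 · 29 · 123 · 24 ≡ 132 (mod 151).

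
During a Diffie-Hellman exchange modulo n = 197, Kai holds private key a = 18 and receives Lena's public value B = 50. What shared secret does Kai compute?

Shared key K = 50^18 mod 197.
50^1 ≡ 50 (mod 197)
50^2 = (50^1)^2 ≡ 50^2 = 2500 ≡ 136 (mod 197)
50^4 = (50^2)^2 ≡ 136^2 = 18496 ≡ 175 (mod 197)
50^8 = (50^4)^2 ≡ 175^2 = 30625 ≡ 90 (mod 197)
50^16 = (50^8)^2 ≡ 90^2 = 8100 ≡ 23 (mod 197)
50^18 = 50^16 · 50^2 ≡ 23 · 136 ≡ 173 (mod 197).

173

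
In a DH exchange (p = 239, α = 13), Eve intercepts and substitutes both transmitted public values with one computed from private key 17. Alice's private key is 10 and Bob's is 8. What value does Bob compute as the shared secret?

Bob receives Eve's public value M = 13^17 mod 239 instead of the honest one.
13^1 ≡ 13 (mod 239)
13^2 = (13^1)^2 ≡ 13^2 = 169 ≡ 169 (mod 239)
13^4 = (13^2)^2 ≡ 169^2 = 28561 ≡ 120 (mod 239)
13^8 = (13^4)^2 ≡ 120^2 = 14400 ≡ 60 (mod 239)
13^16 = (13^8)^2 ≡ 60^2 = 3600 ≡ 15 (mod 239)
13^17 = 13^16 · 13^1 ≡ 15 · 13 ≡ 195 (mod 239).
So M = 195. Bob computes K = M^8 mod 239.
195^1 ≡ 195 (mod 239)
195^2 = (195^1)^2 ≡ 195^2 = 38025 ≡ 24 (mod 239)
195^4 = (195^2)^2 ≡ 24^2 = 576 ≡ 98 (mod 239)
195^8 = (195^4)^2 ≡ 98^2 = 9604 ≡ 44 (mod 239)

44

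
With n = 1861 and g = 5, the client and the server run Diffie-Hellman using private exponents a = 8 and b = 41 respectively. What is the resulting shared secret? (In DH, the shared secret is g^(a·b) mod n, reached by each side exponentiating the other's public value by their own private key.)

The client sends A = g^a mod n = 5^8 mod 1861.
5^1 ≡ 5 (mod 1861)
5^2 = (5^1)^2 ≡ 5^2 = 25 ≡ 25 (mod 1861)
5^4 = (5^2)^2 ≡ 25^2 = 625 ≡ 625 (mod 1861)
5^8 = (5^4)^2 ≡ 625^2 = 390625 ≡ 1676 (mod 1861)
So A = 1676. The server then computes K = A^b mod n = 1676^41 mod 1861.
1676^1 ≡ 1676 (mod 1861)
1676^2 = (1676^1)^2 ≡ 1676^2 = 2808976 ≡ 727 (mod 1861)
1676^4 = (1676^2)^2 ≡ 727^2 = 528529 ≡ 5 (mod 1861)
1676^8 = (1676^4)^2 ≡ 5^2 = 25 ≡ 25 (mod 1861)
1676^16 = (1676^8)^2 ≡ 25^2 = 625 ≡ 625 (mod 1861)
1676^32 = (1676^16)^2 ≡ 625^2 = 390625 ≡ 1676 (mod 1861)
1676^41 = 1676^32 · 1676^8 · 1676^1 ≡ 1676 · 25 · 1676 ≡ 1426 (mod 1861).

1426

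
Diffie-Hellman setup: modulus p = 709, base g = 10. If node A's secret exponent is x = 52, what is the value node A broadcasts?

Public value = 10^52 (mod 709).
10^1 ≡ 10 (mod 709)
10^2 = (10^1)^2 ≡ 10^2 = 100 ≡ 100 (mod 709)
10^4 = (10^2)^2 ≡ 100^2 = 10000 ≡ 74 (mod 709)
10^8 = (10^4)^2 ≡ 74^2 = 5476 ≡ 513 (mod 709)
10^16 = (10^8)^2 ≡ 513^2 = 263169 ≡ 130 (mod 709)
10^32 = (10^16)^2 ≡ 130^2 = 16900 ≡ 593 (mod 709)
10^52 = 10^32 · 10^16 · 10^4 ≡ 593 · 130 · 74 ≡ 46 (mod 709).

46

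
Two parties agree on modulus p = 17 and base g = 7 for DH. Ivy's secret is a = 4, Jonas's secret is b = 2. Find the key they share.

16

Jonas sends B = g^b mod p = 7^2 mod 17.
7^1 ≡ 7 (mod 17)
7^2 = (7^1)^2 ≡ 7^2 = 49 ≡ 15 (mod 17)
So B = 15. Ivy then computes K = B^a mod p = 15^4 mod 17.
15^1 ≡ 15 (mod 17)
15^2 = (15^1)^2 ≡ 15^2 = 225 ≡ 4 (mod 17)
15^4 = (15^2)^2 ≡ 4^2 = 16 ≡ 16 (mod 17)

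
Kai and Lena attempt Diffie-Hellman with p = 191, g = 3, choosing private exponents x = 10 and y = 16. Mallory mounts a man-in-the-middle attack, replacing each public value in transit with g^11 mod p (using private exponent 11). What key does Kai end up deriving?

Kai receives Mallory's public value M = 3^11 mod 191 instead of the honest one.
3^1 ≡ 3 (mod 191)
3^2 = (3^1)^2 ≡ 3^2 = 9 ≡ 9 (mod 191)
3^4 = (3^2)^2 ≡ 9^2 = 81 ≡ 81 (mod 191)
3^8 = (3^4)^2 ≡ 81^2 = 6561 ≡ 67 (mod 191)
3^11 = 3^8 · 3^2 · 3^1 ≡ 67 · 9 · 3 ≡ 90 (mod 191).
So M = 90. Kai computes K = M^10 mod 191.
90^1 ≡ 90 (mod 191)
90^2 = (90^1)^2 ≡ 90^2 = 8100 ≡ 78 (mod 191)
90^4 = (90^2)^2 ≡ 78^2 = 6084 ≡ 163 (mod 191)
90^8 = (90^4)^2 ≡ 163^2 = 26569 ≡ 20 (mod 191)
90^10 = 90^8 · 90^2 ≡ 20 · 78 ≡ 32 (mod 191).

32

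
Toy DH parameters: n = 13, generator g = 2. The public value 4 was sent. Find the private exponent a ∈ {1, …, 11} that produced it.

2

Try successive powers of 2 modulo 13:
2^1 ≡ 2
2^2 ≡ 4
Found: a = 2.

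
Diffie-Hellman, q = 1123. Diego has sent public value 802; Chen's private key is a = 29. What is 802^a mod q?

968

Shared key K = 802^29 mod 1123.
802^1 ≡ 802 (mod 1123)
802^2 = (802^1)^2 ≡ 802^2 = 643204 ≡ 848 (mod 1123)
802^4 = (802^2)^2 ≡ 848^2 = 719104 ≡ 384 (mod 1123)
802^8 = (802^4)^2 ≡ 384^2 = 147456 ≡ 343 (mod 1123)
802^16 = (802^8)^2 ≡ 343^2 = 117649 ≡ 857 (mod 1123)
802^29 = 802^16 · 802^8 · 802^4 · 802^1 ≡ 857 · 343 · 384 · 802 ≡ 968 (mod 1123).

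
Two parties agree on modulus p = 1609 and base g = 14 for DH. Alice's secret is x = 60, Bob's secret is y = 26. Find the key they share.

Alice sends A = g^x mod p = 14^60 mod 1609.
14^1 ≡ 14 (mod 1609)
14^2 = (14^1)^2 ≡ 14^2 = 196 ≡ 196 (mod 1609)
14^4 = (14^2)^2 ≡ 196^2 = 38416 ≡ 1409 (mod 1609)
14^8 = (14^4)^2 ≡ 1409^2 = 1985281 ≡ 1384 (mod 1609)
14^16 = (14^8)^2 ≡ 1384^2 = 1915456 ≡ 746 (mod 1609)
14^32 = (14^16)^2 ≡ 746^2 = 556516 ≡ 1411 (mod 1609)
14^60 = 14^32 · 14^16 · 14^8 · 14^4 ≡ 1411 · 746 · 1384 · 1409 ≡ 1059 (mod 1609).
So A = 1059. Bob then computes K = A^y mod p = 1059^26 mod 1609.
1059^1 ≡ 1059 (mod 1609)
1059^2 = (1059^1)^2 ≡ 1059^2 = 1121481 ≡ 8 (mod 1609)
1059^4 = (1059^2)^2 ≡ 8^2 = 64 ≡ 64 (mod 1609)
1059^8 = (1059^4)^2 ≡ 64^2 = 4096 ≡ 878 (mod 1609)
1059^16 = (1059^8)^2 ≡ 878^2 = 770884 ≡ 173 (mod 1609)
1059^26 = 1059^16 · 1059^8 · 1059^2 ≡ 173 · 878 · 8 ≡ 357 (mod 1609).

357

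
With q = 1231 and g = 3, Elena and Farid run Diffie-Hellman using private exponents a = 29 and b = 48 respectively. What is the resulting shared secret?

Farid sends B = g^b mod q = 3^48 mod 1231.
3^1 ≡ 3 (mod 1231)
3^2 = (3^1)^2 ≡ 3^2 = 9 ≡ 9 (mod 1231)
3^4 = (3^2)^2 ≡ 9^2 = 81 ≡ 81 (mod 1231)
3^8 = (3^4)^2 ≡ 81^2 = 6561 ≡ 406 (mod 1231)
3^16 = (3^8)^2 ≡ 406^2 = 164836 ≡ 1113 (mod 1231)
3^32 = (3^16)^2 ≡ 1113^2 = 1238769 ≡ 383 (mod 1231)
3^48 = 3^32 · 3^16 ≡ 383 · 1113 ≡ 353 (mod 1231).
So B = 353. Elena then computes K = B^a mod q = 353^29 mod 1231.
353^1 ≡ 353 (mod 1231)
353^2 = (353^1)^2 ≡ 353^2 = 124609 ≡ 278 (mod 1231)
353^4 = (353^2)^2 ≡ 278^2 = 77284 ≡ 962 (mod 1231)
353^8 = (353^4)^2 ≡ 962^2 = 925444 ≡ 963 (mod 1231)
353^16 = (353^8)^2 ≡ 963^2 = 927369 ≡ 426 (mod 1231)
353^29 = 353^16 · 353^8 · 353^4 · 353^1 ≡ 426 · 963 · 962 · 353 ≡ 614 (mod 1231).

614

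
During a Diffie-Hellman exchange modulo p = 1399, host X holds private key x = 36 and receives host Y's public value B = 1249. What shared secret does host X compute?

576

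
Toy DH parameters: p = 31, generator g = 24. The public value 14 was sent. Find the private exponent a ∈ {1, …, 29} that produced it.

4

Try successive powers of 24 modulo 31:
24^1 ≡ 24
24^2 ≡ 18
24^3 ≡ 29
24^4 ≡ 14
Found: a = 4.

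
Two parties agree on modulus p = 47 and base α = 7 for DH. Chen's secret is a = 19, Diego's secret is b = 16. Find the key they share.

Chen sends A = α^a mod p = 7^19 mod 47.
7^1 ≡ 7 (mod 47)
7^2 = (7^1)^2 ≡ 7^2 = 49 ≡ 2 (mod 47)
7^4 = (7^2)^2 ≡ 2^2 = 4 ≡ 4 (mod 47)
7^8 = (7^4)^2 ≡ 4^2 = 16 ≡ 16 (mod 47)
7^16 = (7^8)^2 ≡ 16^2 = 256 ≡ 21 (mod 47)
7^19 = 7^16 · 7^2 · 7^1 ≡ 21 · 2 · 7 ≡ 12 (mod 47).
So A = 12. Diego then computes K = A^b mod p = 12^16 mod 47.
12^1 ≡ 12 (mod 47)
12^2 = (12^1)^2 ≡ 12^2 = 144 ≡ 3 (mod 47)
12^4 = (12^2)^2 ≡ 3^2 = 9 ≡ 9 (mod 47)
12^8 = (12^4)^2 ≡ 9^2 = 81 ≡ 34 (mod 47)
12^16 = (12^8)^2 ≡ 34^2 = 1156 ≡ 28 (mod 47)

28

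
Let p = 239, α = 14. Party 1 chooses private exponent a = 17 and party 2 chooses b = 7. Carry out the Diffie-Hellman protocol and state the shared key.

238

Party 2 sends B = α^b mod p = 14^7 mod 239.
14^1 ≡ 14 (mod 239)
14^2 = (14^1)^2 ≡ 14^2 = 196 ≡ 196 (mod 239)
14^4 = (14^2)^2 ≡ 196^2 = 38416 ≡ 176 (mod 239)
14^7 = 14^4 · 14^2 · 14^1 ≡ 176 · 196 · 14 ≡ 164 (mod 239).
So B = 164. Party 1 then computes K = B^a mod p = 164^17 mod 239.
164^1 ≡ 164 (mod 239)
164^2 = (164^1)^2 ≡ 164^2 = 26896 ≡ 128 (mod 239)
164^4 = (164^2)^2 ≡ 128^2 = 16384 ≡ 132 (mod 239)
164^8 = (164^4)^2 ≡ 132^2 = 17424 ≡ 216 (mod 239)
164^16 = (164^8)^2 ≡ 216^2 = 46656 ≡ 51 (mod 239)
164^17 = 164^16 · 164^1 ≡ 51 · 164 ≡ 238 (mod 239).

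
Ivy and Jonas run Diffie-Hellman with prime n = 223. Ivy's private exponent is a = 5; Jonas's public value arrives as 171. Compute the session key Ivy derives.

41

Shared key K = 171^5 mod 223.
171^1 ≡ 171 (mod 223)
171^2 = (171^1)^2 ≡ 171^2 = 29241 ≡ 28 (mod 223)
171^4 = (171^2)^2 ≡ 28^2 = 784 ≡ 115 (mod 223)
171^5 = 171^4 · 171^1 ≡ 115 · 171 ≡ 41 (mod 223).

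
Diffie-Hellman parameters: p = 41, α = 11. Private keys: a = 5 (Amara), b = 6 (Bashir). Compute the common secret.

32

Amara sends A = α^a mod p = 11^5 mod 41.
11^1 ≡ 11 (mod 41)
11^2 = (11^1)^2 ≡ 11^2 = 121 ≡ 39 (mod 41)
11^4 = (11^2)^2 ≡ 39^2 = 1521 ≡ 4 (mod 41)
11^5 = 11^4 · 11^1 ≡ 4 · 11 ≡ 3 (mod 41).
So A = 3. Bashir then computes K = A^b mod p = 3^6 mod 41.
3^1 ≡ 3 (mod 41)
3^2 = (3^1)^2 ≡ 3^2 = 9 ≡ 9 (mod 41)
3^4 = (3^2)^2 ≡ 9^2 = 81 ≡ 40 (mod 41)
3^6 = 3^4 · 3^2 ≡ 40 · 9 ≡ 32 (mod 41).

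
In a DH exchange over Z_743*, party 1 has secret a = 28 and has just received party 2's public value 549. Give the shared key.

Shared key K = 549^28 mod 743.
549^1 ≡ 549 (mod 743)
549^2 = (549^1)^2 ≡ 549^2 = 301401 ≡ 486 (mod 743)
549^4 = (549^2)^2 ≡ 486^2 = 236196 ≡ 665 (mod 743)
549^8 = (549^4)^2 ≡ 665^2 = 442225 ≡ 140 (mod 743)
549^16 = (549^8)^2 ≡ 140^2 = 19600 ≡ 282 (mod 743)
549^28 = 549^16 · 549^8 · 549^4 ≡ 282 · 140 · 665 ≡ 295 (mod 743).

295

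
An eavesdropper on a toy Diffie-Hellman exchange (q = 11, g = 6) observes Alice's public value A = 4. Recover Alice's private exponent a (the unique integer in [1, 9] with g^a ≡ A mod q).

8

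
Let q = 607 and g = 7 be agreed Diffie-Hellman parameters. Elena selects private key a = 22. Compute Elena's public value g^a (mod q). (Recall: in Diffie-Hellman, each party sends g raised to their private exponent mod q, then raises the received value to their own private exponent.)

Public value = 7^22 (mod 607).
7^1 ≡ 7 (mod 607)
7^2 = (7^1)^2 ≡ 7^2 = 49 ≡ 49 (mod 607)
7^4 = (7^2)^2 ≡ 49^2 = 2401 ≡ 580 (mod 607)
7^8 = (7^4)^2 ≡ 580^2 = 336400 ≡ 122 (mod 607)
7^16 = (7^8)^2 ≡ 122^2 = 14884 ≡ 316 (mod 607)
7^22 = 7^16 · 7^4 · 7^2 ≡ 316 · 580 · 49 ≡ 155 (mod 607).

155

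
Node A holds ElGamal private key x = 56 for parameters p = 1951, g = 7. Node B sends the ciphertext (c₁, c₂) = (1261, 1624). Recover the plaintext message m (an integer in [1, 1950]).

413

Shared mask s = c₁^x mod p = 1261^56 mod 1951.
1261^1 ≡ 1261 (mod 1951)
1261^2 = (1261^1)^2 ≡ 1261^2 = 1590121 ≡ 56 (mod 1951)
1261^4 = (1261^2)^2 ≡ 56^2 = 3136 ≡ 1185 (mod 1951)
1261^8 = (1261^4)^2 ≡ 1185^2 = 1404225 ≡ 1456 (mod 1951)
1261^16 = (1261^8)^2 ≡ 1456^2 = 2119936 ≡ 1150 (mod 1951)
1261^32 = (1261^16)^2 ≡ 1150^2 = 1322500 ≡ 1673 (mod 1951)
1261^56 = 1261^32 · 1261^16 · 1261^8 ≡ 1673 · 1150 · 1456 ≡ 37 (mod 1951).
So s = 37; s⁻¹ ≡ 1371 (mod 1951).
m = c₂ · s⁻¹ mod 1951 = 1624 · 1371 mod 1951 = 413.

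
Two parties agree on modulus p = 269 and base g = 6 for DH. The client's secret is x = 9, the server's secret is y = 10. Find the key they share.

78

The server sends B = g^y mod p = 6^10 mod 269.
6^1 ≡ 6 (mod 269)
6^2 = (6^1)^2 ≡ 6^2 = 36 ≡ 36 (mod 269)
6^4 = (6^2)^2 ≡ 36^2 = 1296 ≡ 220 (mod 269)
6^8 = (6^4)^2 ≡ 220^2 = 48400 ≡ 249 (mod 269)
6^10 = 6^8 · 6^2 ≡ 249 · 36 ≡ 87 (mod 269).
So B = 87. The client then computes K = B^x mod p = 87^9 mod 269.
87^1 ≡ 87 (mod 269)
87^2 = (87^1)^2 ≡ 87^2 = 7569 ≡ 37 (mod 269)
87^4 = (87^2)^2 ≡ 37^2 = 1369 ≡ 24 (mod 269)
87^8 = (87^4)^2 ≡ 24^2 = 576 ≡ 38 (mod 269)
87^9 = 87^8 · 87^1 ≡ 38 · 87 ≡ 78 (mod 269).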